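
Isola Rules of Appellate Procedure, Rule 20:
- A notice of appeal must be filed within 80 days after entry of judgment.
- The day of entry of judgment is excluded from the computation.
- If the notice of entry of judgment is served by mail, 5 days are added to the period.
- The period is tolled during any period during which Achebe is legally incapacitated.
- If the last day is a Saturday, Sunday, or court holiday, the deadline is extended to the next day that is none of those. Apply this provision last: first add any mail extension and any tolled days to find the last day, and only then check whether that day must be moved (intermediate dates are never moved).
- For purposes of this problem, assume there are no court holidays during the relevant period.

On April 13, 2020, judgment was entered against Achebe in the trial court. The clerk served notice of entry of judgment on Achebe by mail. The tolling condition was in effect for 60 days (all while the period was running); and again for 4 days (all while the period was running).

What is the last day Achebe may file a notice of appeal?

80 days after April 13, 2020 is July 2, 2020.
Service was by mail, adding 5 days: July 2, 2020 + 5 days = July 7, 2020.
Tolling adds 60 days: July 7, 2020 + 60 days = September 5, 2020.
Tolling adds 4 days: September 5, 2020 + 4 days = September 9, 2020.
September 9, 2020 is a Wednesday and not a court holiday, so no extension applies.

September 9, 2020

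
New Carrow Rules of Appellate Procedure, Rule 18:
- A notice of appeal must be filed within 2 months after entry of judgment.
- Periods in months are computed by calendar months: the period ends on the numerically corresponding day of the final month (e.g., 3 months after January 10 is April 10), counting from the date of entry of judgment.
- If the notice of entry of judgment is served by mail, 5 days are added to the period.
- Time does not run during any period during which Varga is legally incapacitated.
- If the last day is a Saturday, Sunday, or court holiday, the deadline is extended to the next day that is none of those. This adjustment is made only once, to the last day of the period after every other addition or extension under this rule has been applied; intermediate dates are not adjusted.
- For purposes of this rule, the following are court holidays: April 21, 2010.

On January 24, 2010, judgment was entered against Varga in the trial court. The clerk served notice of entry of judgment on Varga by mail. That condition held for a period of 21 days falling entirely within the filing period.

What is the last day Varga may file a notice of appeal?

2 months after January 24, 2010 is March 24, 2010.
Service was by mail, adding 5 days: March 24, 2010 + 5 days = March 29, 2010.
Tolling adds 21 days: March 29, 2010 + 21 days = April 19, 2010.
April 19, 2010 is a Monday and not a court holiday, so no extension applies.

April 19, 2010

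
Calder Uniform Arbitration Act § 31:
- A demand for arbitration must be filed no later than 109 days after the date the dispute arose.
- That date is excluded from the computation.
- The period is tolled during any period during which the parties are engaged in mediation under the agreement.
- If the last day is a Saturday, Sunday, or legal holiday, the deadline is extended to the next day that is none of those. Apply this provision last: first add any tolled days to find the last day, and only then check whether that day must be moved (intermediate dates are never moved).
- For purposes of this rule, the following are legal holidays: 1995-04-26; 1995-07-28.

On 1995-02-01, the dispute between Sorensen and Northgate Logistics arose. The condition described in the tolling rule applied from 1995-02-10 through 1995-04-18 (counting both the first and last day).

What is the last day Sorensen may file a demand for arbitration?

July 31, 1995

109 days after 1995-02-01 is May 21, 1995.
From February 10, 1995 through April 18, 1995 inclusive is 68 days; tolling adds 68 days: May 21, 1995 + 68 days = July 28, 1995.
July 28, 1995 is a listed holiday; July 29, 1995 is Saturday; July 30, 1995 is Sunday. The next qualifying day is July 31, 1995.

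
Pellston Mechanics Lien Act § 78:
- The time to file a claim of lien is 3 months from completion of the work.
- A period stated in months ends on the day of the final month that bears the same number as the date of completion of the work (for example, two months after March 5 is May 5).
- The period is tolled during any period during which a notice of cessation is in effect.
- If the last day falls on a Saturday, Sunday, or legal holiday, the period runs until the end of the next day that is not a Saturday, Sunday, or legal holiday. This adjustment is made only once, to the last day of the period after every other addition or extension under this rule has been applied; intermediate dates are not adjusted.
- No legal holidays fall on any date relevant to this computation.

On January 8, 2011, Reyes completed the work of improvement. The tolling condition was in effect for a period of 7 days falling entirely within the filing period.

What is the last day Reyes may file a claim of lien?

3 months after January 8, 2011 is April 8, 2011.
Tolling adds 7 days: April 8, 2011 + 7 days = April 15, 2011.
April 15, 2011 is a Friday and not a legal holiday, so no extension applies.

April 15, 2011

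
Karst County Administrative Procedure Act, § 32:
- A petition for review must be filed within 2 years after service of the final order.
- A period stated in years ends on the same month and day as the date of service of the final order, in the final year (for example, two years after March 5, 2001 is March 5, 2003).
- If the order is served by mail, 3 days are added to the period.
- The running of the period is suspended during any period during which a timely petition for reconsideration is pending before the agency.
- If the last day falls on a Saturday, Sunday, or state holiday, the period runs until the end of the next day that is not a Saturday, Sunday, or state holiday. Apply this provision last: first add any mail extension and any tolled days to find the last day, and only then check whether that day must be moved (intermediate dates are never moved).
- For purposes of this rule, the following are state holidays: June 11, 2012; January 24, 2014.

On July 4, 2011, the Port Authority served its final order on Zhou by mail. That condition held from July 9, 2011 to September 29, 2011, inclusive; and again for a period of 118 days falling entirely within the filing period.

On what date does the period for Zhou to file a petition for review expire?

2 years after July 4, 2011 is July 4, 2013.
Service was by mail, adding 3 days: July 4, 2013 + 3 days = July 7, 2013.
From July 9, 2011 through September 29, 2011 inclusive is 83 days; tolling adds 83 days: July 7, 2013 + 83 days = September 28, 2013.
Tolling adds 118 days: September 28, 2013 + 118 days = January 24, 2014.
January 24, 2014 is a listed holiday; January 25, 2014 is Saturday; January 26, 2014 is Sunday. The next qualifying day is January 27, 2014.

January 27, 2014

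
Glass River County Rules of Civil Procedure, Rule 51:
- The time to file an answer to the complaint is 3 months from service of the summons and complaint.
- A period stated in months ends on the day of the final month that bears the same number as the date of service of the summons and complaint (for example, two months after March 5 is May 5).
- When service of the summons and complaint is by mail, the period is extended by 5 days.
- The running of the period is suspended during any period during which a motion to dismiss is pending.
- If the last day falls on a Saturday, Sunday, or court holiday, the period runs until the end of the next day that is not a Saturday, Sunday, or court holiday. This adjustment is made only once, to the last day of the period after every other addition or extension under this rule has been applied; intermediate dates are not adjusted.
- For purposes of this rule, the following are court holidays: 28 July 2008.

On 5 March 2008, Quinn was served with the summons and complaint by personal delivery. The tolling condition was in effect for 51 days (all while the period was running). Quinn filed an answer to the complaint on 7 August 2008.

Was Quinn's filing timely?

3 months after 5 March 2008 is June 5, 2008.
Service was not by mail, so no mail extension applies.
Tolling adds 51 days: June 5, 2008 + 51 days = July 26, 2008.
July 26, 2008 is Saturday; July 27, 2008 is Sunday; July 28, 2008 is a listed holiday. The next qualifying day is July 29, 2008.
The deadline is July 29, 2008; the filing on August 7, 2008 is after that date.

No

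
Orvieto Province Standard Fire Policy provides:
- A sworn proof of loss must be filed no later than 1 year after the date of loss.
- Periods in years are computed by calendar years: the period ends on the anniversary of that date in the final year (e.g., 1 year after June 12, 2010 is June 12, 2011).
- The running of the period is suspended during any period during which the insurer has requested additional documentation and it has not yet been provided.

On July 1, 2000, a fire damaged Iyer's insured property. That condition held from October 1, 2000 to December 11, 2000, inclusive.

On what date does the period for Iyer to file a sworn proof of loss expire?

1 year after July 1, 2000 is July 1, 2001.
From October 1, 2000 through December 11, 2000 inclusive is 72 days; tolling adds 72 days: July 1, 2001 + 72 days = September 11, 2001.

September 11, 2001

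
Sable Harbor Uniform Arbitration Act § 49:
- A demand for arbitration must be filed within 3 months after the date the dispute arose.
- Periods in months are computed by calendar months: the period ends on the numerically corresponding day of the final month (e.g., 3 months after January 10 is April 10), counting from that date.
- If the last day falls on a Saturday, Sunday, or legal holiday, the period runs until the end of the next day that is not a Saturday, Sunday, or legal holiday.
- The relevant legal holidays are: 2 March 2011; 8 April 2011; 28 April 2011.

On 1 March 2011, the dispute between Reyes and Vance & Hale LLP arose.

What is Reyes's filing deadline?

June 1, 2011

3 months after 1 March 2011 is June 1, 2011.
June 1, 2011 is a Wednesday and not a legal holiday, so no extension applies.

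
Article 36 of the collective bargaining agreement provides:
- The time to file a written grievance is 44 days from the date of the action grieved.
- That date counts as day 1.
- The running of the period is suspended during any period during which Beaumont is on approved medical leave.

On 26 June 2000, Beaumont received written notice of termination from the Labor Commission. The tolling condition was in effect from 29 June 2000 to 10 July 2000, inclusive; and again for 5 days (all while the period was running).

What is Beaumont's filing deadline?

August 25, 2000

Counting 26 June 2000 as day 1, day 44 is August 8, 2000.
From June 29, 2000 through July 10, 2000 inclusive is 12 days; tolling adds 12 days: August 8, 2000 + 12 days = August 20, 2000.
Tolling adds 5 days: August 20, 2000 + 5 days = August 25, 2000.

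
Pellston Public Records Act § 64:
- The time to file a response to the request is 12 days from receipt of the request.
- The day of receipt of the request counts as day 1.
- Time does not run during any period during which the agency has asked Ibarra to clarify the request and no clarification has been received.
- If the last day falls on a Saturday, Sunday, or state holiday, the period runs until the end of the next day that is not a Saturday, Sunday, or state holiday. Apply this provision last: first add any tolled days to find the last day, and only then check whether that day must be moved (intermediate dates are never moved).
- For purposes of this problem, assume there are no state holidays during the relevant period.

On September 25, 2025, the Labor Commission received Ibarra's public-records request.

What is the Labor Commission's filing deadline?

October 6, 2025

Counting September 25, 2025 as day 1, day 12 is October 6, 2025.
October 6, 2025 is a Monday and not a state holiday, so no extension applies.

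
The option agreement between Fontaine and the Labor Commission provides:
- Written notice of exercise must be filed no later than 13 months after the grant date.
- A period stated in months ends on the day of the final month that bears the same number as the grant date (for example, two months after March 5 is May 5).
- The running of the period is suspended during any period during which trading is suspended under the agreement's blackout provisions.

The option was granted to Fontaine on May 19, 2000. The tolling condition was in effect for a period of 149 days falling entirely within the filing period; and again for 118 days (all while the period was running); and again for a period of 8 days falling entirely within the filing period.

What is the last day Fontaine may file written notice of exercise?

March 21, 2002

13 months after May 19, 2000 is June 19, 2001.
Tolling adds 149 days: June 19, 2001 + 149 days = November 15, 2001.
Tolling adds 118 days: November 15, 2001 + 118 days = March 13, 2002.
Tolling adds 8 days: March 13, 2002 + 8 days = March 21, 2002.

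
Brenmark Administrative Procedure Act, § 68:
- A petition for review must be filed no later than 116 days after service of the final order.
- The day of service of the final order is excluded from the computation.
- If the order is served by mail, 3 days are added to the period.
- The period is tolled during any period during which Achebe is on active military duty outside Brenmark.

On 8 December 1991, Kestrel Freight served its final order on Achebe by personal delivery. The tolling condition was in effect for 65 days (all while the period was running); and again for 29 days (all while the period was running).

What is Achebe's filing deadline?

116 days after 8 December 1991 is April 2, 1992.
Service was not by mail, so no mail extension applies.
Tolling adds 65 days: April 2, 1992 + 65 days = June 6, 1992.
Tolling adds 29 days: June 6, 1992 + 29 days = July 5, 1992.

July 5, 1992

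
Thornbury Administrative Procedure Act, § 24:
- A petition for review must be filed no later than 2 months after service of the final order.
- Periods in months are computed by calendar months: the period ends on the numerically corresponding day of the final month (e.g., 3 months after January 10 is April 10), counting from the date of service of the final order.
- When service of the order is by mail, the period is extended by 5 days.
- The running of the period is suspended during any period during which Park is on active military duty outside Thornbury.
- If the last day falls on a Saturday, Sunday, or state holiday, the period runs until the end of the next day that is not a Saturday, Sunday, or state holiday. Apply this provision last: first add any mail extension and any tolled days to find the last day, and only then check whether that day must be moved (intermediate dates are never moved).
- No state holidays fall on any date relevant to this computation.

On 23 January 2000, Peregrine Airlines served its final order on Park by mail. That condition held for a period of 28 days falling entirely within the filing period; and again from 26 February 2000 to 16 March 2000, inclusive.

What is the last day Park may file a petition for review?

May 15, 2000

2 months after 23 January 2000 is March 23, 2000.
Service was by mail, adding 5 days: March 23, 2000 + 5 days = March 28, 2000.
Tolling adds 28 days: March 28, 2000 + 28 days = April 25, 2000.
From February 26, 2000 through March 16, 2000 inclusive is 20 days; tolling adds 20 days: April 25, 2000 + 20 days = May 15, 2000.
May 15, 2000 is a Monday and not a state holiday, so no extension applies.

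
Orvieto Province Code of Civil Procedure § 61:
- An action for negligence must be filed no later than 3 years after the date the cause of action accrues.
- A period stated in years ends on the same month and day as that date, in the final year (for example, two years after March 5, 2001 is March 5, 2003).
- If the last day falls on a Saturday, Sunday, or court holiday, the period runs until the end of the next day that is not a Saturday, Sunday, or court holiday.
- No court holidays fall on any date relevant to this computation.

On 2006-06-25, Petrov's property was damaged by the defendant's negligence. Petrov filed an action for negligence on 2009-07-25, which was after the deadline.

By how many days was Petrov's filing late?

3 years after 2006-06-25 is June 25, 2009.
June 25, 2009 is a Thursday and not a court holiday, so no extension applies.
The deadline is June 25, 2009; from June 25, 2009 to July 25, 2009 is 30 days.

30 days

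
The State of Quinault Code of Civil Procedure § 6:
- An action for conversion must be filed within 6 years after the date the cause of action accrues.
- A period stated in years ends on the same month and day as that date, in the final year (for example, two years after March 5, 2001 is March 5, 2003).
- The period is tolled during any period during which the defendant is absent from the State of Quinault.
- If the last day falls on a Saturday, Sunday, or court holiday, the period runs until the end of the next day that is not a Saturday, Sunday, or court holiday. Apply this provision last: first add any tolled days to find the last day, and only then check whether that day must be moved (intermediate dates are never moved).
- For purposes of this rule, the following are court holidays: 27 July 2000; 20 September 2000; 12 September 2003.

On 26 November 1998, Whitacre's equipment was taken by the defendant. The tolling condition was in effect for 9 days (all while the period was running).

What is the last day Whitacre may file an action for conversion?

6 years after 26 November 1998 is November 26, 2004.
Tolling adds 9 days: November 26, 2004 + 9 days = December 5, 2004.
December 5, 2004 is Sunday. The next qualifying day is December 6, 2004.

December 6, 2004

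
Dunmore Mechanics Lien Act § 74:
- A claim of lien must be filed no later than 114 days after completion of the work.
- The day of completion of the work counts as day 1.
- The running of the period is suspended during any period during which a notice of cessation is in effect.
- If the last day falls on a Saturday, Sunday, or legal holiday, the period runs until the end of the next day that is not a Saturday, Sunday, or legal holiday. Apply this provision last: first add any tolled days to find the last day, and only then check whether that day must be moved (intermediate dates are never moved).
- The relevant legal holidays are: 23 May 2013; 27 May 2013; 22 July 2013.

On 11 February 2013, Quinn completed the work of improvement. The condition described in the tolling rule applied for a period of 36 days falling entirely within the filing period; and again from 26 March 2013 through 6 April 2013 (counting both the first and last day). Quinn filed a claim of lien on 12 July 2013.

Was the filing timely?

Yes

Counting 11 February 2013 as day 1, day 114 is June 4, 2013.
Tolling adds 36 days: June 4, 2013 + 36 days = July 10, 2013.
From March 26, 2013 through April 6, 2013 inclusive is 12 days; tolling adds 12 days: July 10, 2013 + 12 days = July 22, 2013.
July 22, 2013 is a listed holiday. The next qualifying day is July 23, 2013.
The deadline is July 23, 2013; the filing on July 12, 2013 is on or before that date.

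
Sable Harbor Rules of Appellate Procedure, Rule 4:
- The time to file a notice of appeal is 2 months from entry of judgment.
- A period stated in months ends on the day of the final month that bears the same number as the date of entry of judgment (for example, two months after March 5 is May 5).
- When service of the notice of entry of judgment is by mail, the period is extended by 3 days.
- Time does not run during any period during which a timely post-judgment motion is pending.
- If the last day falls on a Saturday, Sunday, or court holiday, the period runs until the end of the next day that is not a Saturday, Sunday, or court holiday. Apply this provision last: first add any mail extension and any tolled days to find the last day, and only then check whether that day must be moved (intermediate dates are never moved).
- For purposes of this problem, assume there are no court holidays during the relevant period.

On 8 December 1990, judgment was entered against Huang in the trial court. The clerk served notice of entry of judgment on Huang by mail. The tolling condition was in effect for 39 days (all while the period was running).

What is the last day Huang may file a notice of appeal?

March 22, 1991

2 months after 8 December 1990 is February 8, 1991.
Service was by mail, adding 3 days: February 8, 1991 + 3 days = February 11, 1991.
Tolling adds 39 days: February 11, 1991 + 39 days = March 22, 1991.
March 22, 1991 is a Friday and not a court holiday, so no extension applies.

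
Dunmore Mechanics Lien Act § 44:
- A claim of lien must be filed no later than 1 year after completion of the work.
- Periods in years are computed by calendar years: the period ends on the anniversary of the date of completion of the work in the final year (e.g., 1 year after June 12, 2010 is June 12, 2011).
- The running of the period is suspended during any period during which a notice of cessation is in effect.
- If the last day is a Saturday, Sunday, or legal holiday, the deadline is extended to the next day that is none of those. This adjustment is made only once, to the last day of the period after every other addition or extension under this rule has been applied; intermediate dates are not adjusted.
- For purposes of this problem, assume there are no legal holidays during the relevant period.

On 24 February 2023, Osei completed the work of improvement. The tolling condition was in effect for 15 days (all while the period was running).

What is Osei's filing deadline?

March 11, 2024

1 year after 24 February 2023 is February 24, 2024.
Tolling adds 15 days: February 24, 2024 + 15 days = March 10, 2024.
March 10, 2024 is Sunday. The next qualifying day is March 11, 2024.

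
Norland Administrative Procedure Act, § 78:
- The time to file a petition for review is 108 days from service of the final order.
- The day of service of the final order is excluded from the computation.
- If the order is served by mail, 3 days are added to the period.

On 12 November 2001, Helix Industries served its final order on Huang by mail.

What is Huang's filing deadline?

March 3, 2002

108 days after 12 November 2001 is February 28, 2002.
Service was by mail, adding 3 days: February 28, 2002 + 3 days = March 3, 2002.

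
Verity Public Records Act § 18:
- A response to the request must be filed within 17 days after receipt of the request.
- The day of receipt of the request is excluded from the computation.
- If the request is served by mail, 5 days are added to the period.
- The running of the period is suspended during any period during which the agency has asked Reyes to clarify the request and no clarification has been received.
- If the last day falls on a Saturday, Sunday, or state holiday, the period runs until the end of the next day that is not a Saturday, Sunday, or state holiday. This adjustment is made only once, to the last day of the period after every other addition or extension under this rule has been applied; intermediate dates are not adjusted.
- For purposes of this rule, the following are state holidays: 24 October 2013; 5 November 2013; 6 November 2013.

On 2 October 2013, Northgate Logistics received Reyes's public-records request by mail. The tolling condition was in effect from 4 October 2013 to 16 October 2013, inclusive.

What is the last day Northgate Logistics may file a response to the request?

November 7, 2013

17 days after 2 October 2013 is October 19, 2013.
Service was by mail, adding 5 days: October 19, 2013 + 5 days = October 24, 2013.
From October 4, 2013 through October 16, 2013 inclusive is 13 days; tolling adds 13 days: October 24, 2013 + 13 days = November 6, 2013.
November 6, 2013 is a listed holiday. The next qualifying day is November 7, 2013.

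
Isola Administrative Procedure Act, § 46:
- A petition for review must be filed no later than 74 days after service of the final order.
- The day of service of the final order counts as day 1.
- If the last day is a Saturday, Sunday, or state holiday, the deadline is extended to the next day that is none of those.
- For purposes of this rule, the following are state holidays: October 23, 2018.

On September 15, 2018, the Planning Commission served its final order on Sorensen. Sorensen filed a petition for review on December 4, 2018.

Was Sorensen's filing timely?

Counting September 15, 2018 as day 1, day 74 is November 27, 2018.
November 27, 2018 is a Tuesday and not a state holiday, so no extension applies.
The deadline is November 27, 2018; the filing on December 4, 2018 is after that date.

No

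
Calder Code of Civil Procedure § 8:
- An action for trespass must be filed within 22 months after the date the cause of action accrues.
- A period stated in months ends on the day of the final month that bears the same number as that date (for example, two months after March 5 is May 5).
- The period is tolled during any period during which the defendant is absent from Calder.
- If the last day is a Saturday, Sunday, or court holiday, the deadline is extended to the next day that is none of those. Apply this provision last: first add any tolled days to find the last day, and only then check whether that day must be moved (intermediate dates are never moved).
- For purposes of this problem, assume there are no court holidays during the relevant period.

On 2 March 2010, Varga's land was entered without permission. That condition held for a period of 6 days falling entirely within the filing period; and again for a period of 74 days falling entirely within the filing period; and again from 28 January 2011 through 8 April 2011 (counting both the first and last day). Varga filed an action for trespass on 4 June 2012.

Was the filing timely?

No

22 months after 2 March 2010 is January 2, 2012.
Tolling adds 6 days: January 2, 2012 + 6 days = January 8, 2012.
Tolling adds 74 days: January 8, 2012 + 74 days = March 22, 2012.
From January 28, 2011 through April 8, 2011 inclusive is 71 days; tolling adds 71 days: March 22, 2012 + 71 days = June 1, 2012.
June 1, 2012 is a Friday and not a court holiday, so no extension applies.
The deadline is June 1, 2012; the filing on June 4, 2012 is after that date.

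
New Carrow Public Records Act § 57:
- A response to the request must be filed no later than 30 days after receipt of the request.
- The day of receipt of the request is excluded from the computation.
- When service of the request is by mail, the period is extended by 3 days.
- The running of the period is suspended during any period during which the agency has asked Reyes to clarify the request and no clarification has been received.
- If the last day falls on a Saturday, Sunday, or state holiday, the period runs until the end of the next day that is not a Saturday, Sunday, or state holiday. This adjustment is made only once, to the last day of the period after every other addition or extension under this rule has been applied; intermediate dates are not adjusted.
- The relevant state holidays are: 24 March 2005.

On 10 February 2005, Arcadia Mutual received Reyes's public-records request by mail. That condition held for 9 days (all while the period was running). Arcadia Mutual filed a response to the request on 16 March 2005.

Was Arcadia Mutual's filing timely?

30 days after 10 February 2005 is March 12, 2005.
Service was by mail, adding 3 days: March 12, 2005 + 3 days = March 15, 2005.
Tolling adds 9 days: March 15, 2005 + 9 days = March 24, 2005.
March 24, 2005 is a listed holiday. The next qualifying day is March 25, 2005.
The deadline is March 25, 2005; the filing on March 16, 2005 is on or before that date.

Yes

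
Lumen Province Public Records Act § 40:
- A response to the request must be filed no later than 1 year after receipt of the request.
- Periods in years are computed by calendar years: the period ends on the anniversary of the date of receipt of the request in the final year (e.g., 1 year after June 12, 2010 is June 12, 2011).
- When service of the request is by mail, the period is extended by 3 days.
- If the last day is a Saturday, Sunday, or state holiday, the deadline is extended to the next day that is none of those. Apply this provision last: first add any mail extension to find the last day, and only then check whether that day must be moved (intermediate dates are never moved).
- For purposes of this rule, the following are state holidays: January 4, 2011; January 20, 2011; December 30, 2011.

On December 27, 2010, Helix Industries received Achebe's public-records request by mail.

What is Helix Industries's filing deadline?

January 2, 2012

1 year after December 27, 2010 is December 27, 2011.
Service was by mail, adding 3 days: December 27, 2011 + 3 days = December 30, 2011.
December 30, 2011 is a listed holiday; December 31, 2011 is Saturday; January 1, 2012 is Sunday. The next qualifying day is January 2, 2012.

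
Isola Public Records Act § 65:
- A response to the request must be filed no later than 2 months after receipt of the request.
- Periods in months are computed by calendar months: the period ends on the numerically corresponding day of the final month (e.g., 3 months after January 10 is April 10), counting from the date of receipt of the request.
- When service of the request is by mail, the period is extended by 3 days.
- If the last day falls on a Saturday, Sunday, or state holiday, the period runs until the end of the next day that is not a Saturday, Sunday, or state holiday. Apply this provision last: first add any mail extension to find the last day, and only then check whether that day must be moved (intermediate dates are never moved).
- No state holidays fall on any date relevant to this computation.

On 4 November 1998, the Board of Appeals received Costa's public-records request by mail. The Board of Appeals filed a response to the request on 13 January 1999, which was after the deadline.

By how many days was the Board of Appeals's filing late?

2 months after 4 November 1998 is January 4, 1999.
Service was by mail, adding 3 days: January 4, 1999 + 3 days = January 7, 1999.
January 7, 1999 is a Thursday and not a state holiday, so no extension applies.
The deadline is January 7, 1999; from January 7, 1999 to January 13, 1999 is 6 days.

6 days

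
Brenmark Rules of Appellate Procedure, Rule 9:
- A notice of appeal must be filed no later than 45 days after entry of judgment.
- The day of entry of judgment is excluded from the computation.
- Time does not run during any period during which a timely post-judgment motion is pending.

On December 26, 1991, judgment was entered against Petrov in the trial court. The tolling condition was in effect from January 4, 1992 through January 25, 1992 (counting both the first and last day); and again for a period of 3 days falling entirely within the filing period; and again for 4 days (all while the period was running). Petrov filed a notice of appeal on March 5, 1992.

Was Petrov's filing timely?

Yes

45 days after December 26, 1991 is February 9, 1992.
From January 4, 1992 through January 25, 1992 inclusive is 22 days; tolling adds 22 days: February 9, 1992 + 22 days = March 2, 1992.
Tolling adds 3 days: March 2, 1992 + 3 days = March 5, 1992.
Tolling adds 4 days: March 5, 1992 + 4 days = March 9, 1992.
The deadline is March 9, 1992; the filing on March 5, 1992 is on or before that date.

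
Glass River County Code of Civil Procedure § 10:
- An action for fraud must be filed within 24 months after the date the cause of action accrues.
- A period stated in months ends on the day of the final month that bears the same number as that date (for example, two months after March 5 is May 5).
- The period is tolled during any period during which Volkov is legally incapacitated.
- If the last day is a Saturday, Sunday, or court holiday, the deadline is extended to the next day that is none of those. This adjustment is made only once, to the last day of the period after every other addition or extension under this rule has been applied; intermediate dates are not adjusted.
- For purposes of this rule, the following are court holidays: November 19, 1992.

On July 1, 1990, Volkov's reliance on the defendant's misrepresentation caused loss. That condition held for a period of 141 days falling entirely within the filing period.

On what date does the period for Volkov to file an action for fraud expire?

24 months after July 1, 1990 is July 1, 1992.
Tolling adds 141 days: July 1, 1992 + 141 days = November 19, 1992.
November 19, 1992 is a listed holiday. The next qualifying day is November 20, 1992.

November 20, 1992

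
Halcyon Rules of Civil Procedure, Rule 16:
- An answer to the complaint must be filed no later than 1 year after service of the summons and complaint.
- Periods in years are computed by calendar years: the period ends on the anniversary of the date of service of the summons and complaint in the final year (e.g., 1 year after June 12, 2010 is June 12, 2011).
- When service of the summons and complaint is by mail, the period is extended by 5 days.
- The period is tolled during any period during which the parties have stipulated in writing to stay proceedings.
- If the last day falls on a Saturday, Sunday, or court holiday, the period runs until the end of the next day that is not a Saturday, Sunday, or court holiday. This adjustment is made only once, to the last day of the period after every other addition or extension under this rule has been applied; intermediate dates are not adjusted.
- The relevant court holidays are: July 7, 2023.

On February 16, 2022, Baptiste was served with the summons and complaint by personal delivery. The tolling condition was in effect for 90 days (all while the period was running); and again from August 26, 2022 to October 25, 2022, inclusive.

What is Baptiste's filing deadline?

1 year after February 16, 2022 is February 16, 2023.
Service was not by mail, so no mail extension applies.
Tolling adds 90 days: February 16, 2023 + 90 days = May 17, 2023.
From August 26, 2022 through October 25, 2022 inclusive is 61 days; tolling adds 61 days: May 17, 2023 + 61 days = July 17, 2023.
July 17, 2023 is a Monday and not a court holiday, so no extension applies.

July 17, 2023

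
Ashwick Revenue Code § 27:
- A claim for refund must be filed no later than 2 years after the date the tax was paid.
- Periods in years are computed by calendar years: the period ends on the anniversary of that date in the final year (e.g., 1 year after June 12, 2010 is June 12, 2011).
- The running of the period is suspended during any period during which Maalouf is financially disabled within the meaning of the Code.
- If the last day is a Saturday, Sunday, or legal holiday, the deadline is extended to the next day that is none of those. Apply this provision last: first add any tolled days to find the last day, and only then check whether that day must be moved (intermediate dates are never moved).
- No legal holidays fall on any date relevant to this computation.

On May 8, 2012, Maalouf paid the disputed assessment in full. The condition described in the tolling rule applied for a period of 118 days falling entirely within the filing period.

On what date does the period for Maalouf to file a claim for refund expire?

September 3, 2014

2 years after May 8, 2012 is May 8, 2014.
Tolling adds 118 days: May 8, 2014 + 118 days = September 3, 2014.
September 3, 2014 is a Wednesday and not a legal holiday, so no extension applies.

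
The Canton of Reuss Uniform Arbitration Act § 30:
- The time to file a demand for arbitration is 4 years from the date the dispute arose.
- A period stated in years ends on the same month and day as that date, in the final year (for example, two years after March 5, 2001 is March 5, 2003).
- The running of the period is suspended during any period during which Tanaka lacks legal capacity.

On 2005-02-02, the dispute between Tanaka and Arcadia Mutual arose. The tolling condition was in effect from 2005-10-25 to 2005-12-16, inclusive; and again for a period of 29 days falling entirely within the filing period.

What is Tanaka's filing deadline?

4 years after 2005-02-02 is February 2, 2009.
From October 25, 2005 through December 16, 2005 inclusive is 53 days; tolling adds 53 days: February 2, 2009 + 53 days = March 27, 2009.
Tolling adds 29 days: March 27, 2009 + 29 days = April 25, 2009.

April 25, 2009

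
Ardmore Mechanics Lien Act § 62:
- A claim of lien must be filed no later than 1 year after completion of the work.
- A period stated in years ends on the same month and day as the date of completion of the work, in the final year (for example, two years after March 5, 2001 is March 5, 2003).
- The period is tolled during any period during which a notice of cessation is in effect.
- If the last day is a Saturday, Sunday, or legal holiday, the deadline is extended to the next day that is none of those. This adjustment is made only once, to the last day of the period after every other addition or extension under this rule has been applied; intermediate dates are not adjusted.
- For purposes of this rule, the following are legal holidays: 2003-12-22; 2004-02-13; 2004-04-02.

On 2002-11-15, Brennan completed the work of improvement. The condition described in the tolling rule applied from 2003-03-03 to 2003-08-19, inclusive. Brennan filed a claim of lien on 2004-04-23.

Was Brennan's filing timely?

Yes

1 year after 2002-11-15 is November 15, 2003.
From March 3, 2003 through August 19, 2003 inclusive is 170 days; tolling adds 170 days: November 15, 2003 + 170 days = May 3, 2004.
May 3, 2004 is a Monday and not a legal holiday, so no extension applies.
The deadline is May 3, 2004; the filing on April 23, 2004 is on or before that date.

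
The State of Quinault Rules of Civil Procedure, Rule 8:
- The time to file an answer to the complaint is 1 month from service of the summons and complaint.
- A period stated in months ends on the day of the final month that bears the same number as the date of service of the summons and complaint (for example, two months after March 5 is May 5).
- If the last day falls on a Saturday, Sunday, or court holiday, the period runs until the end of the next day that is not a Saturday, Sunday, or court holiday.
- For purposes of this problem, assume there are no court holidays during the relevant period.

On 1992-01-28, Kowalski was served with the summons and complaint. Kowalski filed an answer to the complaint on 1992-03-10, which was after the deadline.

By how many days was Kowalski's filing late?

1 month after 1992-01-28 is February 28, 1992.
February 28, 1992 is a Friday and not a court holiday, so no extension applies.
The deadline is February 28, 1992; from February 28, 1992 to March 10, 1992 is 11 days.

11 days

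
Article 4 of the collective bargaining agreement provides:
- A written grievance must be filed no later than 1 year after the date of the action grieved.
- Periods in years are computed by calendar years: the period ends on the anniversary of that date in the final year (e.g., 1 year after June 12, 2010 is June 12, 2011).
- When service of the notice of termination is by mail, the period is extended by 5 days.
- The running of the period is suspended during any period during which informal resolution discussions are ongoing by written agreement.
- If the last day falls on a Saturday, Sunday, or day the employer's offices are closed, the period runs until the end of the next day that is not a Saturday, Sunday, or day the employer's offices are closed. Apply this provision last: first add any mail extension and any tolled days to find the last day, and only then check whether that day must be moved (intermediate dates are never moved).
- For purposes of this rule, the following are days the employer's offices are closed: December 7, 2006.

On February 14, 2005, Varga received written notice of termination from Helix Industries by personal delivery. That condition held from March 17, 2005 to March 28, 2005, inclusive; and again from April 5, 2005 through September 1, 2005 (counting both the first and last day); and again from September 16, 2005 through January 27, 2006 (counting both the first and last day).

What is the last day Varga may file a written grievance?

December 8, 2006

1 year after February 14, 2005 is February 14, 2006.
Service was not by mail, so no mail extension applies.
From March 17, 2005 through March 28, 2005 inclusive is 12 days; tolling adds 12 days: February 14, 2006 + 12 days = February 26, 2006.
From April 5, 2005 through September 1, 2005 inclusive is 150 days; tolling adds 150 days: February 26, 2006 + 150 days = July 26, 2006.
From September 16, 2005 through January 27, 2006 inclusive is 134 days; tolling adds 134 days: July 26, 2006 + 134 days = December 7, 2006.
December 7, 2006 is a listed holiday. The next qualifying day is December 8, 2006.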